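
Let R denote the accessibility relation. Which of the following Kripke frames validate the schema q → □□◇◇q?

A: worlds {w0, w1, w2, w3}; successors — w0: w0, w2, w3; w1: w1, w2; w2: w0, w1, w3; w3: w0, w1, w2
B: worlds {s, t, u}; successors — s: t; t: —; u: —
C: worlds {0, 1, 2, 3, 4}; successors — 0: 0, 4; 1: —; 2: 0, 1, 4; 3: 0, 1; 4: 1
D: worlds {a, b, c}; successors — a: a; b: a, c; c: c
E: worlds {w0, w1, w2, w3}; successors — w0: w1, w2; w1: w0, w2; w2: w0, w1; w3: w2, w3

A, B

Frame correspondent (Sahlqvist): ∀x ∀z (xR²z → ∃w (x = w ∧ zR²w)) — i.e. a generalized confluence (Geach) condition.
A: ✓.
B: ✓.
C: fails — 0R²1 but no w with 0=w and 1R²w.
D: fails — bR²a but no w with b=w and aR²w.
E: fails — w3R²w0 but no w with w3=w and w0R²w.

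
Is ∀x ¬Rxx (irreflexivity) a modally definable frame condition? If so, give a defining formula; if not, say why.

Any modally definable frame class is closed under surjective bounded morphisms.
The 4-cycle (worlds w0,w1,w2,w3 with w0→w1→w2→w3→w0) is irreflexive, and the map sending every world to a single reflexive point • is a surjective bounded morphism (forth: every edge maps to (•,•); back: every world has a successor). So any modal formula valid on the 4-cycle is also valid on the reflexive point, which is not irreflexive.
So no modal formula (or set of formulas) defines exactly the irreflexive frames.

No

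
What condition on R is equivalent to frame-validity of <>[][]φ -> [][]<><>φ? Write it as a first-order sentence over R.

This is a Sahlqvist (Geach-type) schema ◇^1□^2φ → □^2◇^2φ.
Minimal-valuation argument: fix x; take any y with xR^1y and any z with xR^2z. Set V(φ) to the set of worlds R-reachable from y in exactly 2 steps. Then □^2φ holds at y, so the antecedent holds at x; validity forces ◇^2φ at z, giving a w with zR^2w and yR^2w.
First-order correspondent: forall x forall y forall z ((xRy & x R^2 z) -> exists w (y R^2 w & z R^2 w)).

forall x forall y forall z ((xRy & x R^2 z) -> exists w (y R^2 w & z R^2 w))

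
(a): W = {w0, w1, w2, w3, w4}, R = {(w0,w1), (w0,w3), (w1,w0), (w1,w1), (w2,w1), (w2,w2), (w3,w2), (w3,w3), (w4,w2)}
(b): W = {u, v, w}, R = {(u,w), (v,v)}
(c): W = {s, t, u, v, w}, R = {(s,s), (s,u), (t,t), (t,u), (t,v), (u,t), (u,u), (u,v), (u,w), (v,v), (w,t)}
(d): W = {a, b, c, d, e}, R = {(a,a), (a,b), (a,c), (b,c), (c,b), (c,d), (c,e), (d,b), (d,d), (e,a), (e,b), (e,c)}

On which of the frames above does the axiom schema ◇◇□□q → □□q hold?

(b)

The schema corresponds to a generalized confluence (Geach) condition: ∀x ∀y ∀z ((xR²y ∧ xR²z) → ∃w (yR²w ∧ z = w)).
(a): fails — w0R²w1, w0R²w2 but no w with w1R²w and w2=w.
(b): ✓.
(c): fails — sR²t, sR²s but no w* with tR²w* and s=w*.
(d): fails — aR²b, aR²a but no w with bR²w and a=w.
Valid on: (b).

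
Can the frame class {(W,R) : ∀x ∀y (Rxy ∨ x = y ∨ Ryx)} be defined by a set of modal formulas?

No

Any modally definable frame class is closed under disjoint unions.
Take 4 disjoint single-world reflexive frames: each is trivially connected, but their disjoint union has 4 worlds with no edge between distinct components, so it is not connected.
Hence connectedness of R is not modally definable.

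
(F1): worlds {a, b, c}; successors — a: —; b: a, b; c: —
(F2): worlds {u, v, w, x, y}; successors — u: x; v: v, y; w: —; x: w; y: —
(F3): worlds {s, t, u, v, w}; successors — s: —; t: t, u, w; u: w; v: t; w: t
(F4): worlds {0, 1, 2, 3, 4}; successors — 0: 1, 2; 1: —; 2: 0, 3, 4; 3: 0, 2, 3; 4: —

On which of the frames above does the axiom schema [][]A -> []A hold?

Frame correspondent (Sahlqvist): forall x forall y (Rxy -> exists z (Rxz & Rzy)) — i.e. density.
(F1): ✓.
(F2): fails — Rxw but no z with Rxz and Rzw.
(F3): fails — Ruw but no z with Ruz and Rzw.
(F4): fails — R02 but no z with R0z and Rz2.

(F1)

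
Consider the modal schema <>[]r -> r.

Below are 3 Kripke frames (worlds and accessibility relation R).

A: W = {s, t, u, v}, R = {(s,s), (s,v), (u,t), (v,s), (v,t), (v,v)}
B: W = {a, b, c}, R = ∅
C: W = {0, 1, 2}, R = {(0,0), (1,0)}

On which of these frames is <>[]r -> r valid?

B

This is the axiom for symmetry; its first-order frame correspondent is forall x forall y (Rxy -> Ryx).
A: fails — Rut but not Rtu.
B: satisfies the condition.
C: fails — R10 but not R01.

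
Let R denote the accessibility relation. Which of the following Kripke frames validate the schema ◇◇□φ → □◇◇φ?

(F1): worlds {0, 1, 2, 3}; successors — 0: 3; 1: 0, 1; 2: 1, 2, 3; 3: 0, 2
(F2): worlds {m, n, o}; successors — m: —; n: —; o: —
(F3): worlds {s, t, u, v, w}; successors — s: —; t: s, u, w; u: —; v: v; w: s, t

(F2)

The schema corresponds to a generalized confluence (Geach) condition: ∀x ∀y ∀z ((xR²y ∧ xRz) → ∃w (yRw ∧ zR²w)).
(F1): fails — 1R²0, 1R0 but no w with 0Rw and 0R²w.
(F2): condition met.
(F3): fails — tR²s, tRs but no w* with sRw* and sR²w*.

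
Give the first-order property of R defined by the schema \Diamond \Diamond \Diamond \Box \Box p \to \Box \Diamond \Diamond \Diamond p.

\forall x \forall y \forall z ((x R^3 y \wedge xRz) \to \exists w (y R^2 w \wedge z R^3 w))

This is a Sahlqvist (Geach-type) schema ◇^3□^2p → □^1◇^3p.
Minimal-valuation argument: fix x; take any y with xR^3y and any z with xR^1z. Set V(p) to the set of worlds R-reachable from y in exactly 2 steps. Then □^2p holds at y, so the antecedent holds at x; validity forces ◇^3p at z, giving a w with zR^3w and yR^2w.
First-order correspondent: \forall x \forall y \forall z ((x R^3 y \wedge xRz) \to \exists w (y R^2 w \wedge z R^3 w)).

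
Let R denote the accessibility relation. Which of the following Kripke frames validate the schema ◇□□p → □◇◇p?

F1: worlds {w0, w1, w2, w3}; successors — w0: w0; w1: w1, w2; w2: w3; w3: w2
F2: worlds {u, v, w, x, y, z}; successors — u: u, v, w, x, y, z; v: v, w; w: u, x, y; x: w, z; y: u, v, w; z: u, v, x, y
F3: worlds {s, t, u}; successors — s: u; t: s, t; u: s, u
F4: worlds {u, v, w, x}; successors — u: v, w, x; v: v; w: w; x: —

F1, F2, F3

This is the axiom for a generalized confluence (Geach) condition; its first-order frame correspondent is ∀x ∀y ∀z ((xRy ∧ xRz) → ∃w (yR²w ∧ zR²w)).
F1: condition met.
F2: condition met.
F3: condition met.
F4: fails — uRv, uRw but no t with vR²t and wR²t.
Valid on: F1, F2, F3.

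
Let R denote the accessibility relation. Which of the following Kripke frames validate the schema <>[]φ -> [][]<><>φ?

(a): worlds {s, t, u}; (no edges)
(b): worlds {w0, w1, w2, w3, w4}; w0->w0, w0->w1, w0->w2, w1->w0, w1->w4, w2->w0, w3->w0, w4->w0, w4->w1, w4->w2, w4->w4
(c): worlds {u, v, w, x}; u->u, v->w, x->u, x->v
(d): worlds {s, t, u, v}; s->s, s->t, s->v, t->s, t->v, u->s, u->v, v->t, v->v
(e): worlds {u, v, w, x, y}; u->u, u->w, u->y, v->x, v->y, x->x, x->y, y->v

(a), (b), (d)

This is the axiom for a generalized confluence (Geach) condition; its first-order frame correspondent is forall x forall y forall z ((xRy & x R^2 z) -> exists w (yRw & z R^2 w)).
(a): satisfies the condition.
(b): satisfies the condition.
(c): fails — xRu, xR²w but no t with uRt and wR²t.
(d): satisfies the condition.
(e): fails — uRu, uR²w but no t with uRt and wR²t.
Valid on: (a), (b), (d).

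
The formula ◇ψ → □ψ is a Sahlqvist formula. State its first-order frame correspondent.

Partial functionality

Suppose ◇ψ→□ψ is valid. Take Rxy, Rxz and set V(ψ)={y}. Then ◇ψ at x, so □ψ at x, so ψ at z, i.e. z=y.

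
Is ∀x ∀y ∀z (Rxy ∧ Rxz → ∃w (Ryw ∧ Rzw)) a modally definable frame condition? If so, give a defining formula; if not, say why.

This is a Sahlqvist condition; the .2 axiom ◇□q → □◇q defines it.

Yes — defined by ◇□q → □◇q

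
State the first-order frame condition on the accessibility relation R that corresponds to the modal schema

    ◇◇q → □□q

This is a Sahlqvist (Geach-type) schema ◇^2□^0q → □^2◇^0q.
Minimal-valuation argument: fix x; take any y with xR^2y and any z with xR^2z. Set V(q) to the set of worlds R-reachable from y in exactly 0 steps. Then □^0q holds at y, so the antecedent holds at x; validity forces ◇^0q at z, giving a w with zR^0w and yR^0w.
First-order correspondent: ∀x ∀y ∀z ((xR²y ∧ xR²z) → ∃w (y = w ∧ z = w)).

∀x ∀y ∀z ((xR²y ∧ xR²z) → ∃w (y = w ∧ z = w))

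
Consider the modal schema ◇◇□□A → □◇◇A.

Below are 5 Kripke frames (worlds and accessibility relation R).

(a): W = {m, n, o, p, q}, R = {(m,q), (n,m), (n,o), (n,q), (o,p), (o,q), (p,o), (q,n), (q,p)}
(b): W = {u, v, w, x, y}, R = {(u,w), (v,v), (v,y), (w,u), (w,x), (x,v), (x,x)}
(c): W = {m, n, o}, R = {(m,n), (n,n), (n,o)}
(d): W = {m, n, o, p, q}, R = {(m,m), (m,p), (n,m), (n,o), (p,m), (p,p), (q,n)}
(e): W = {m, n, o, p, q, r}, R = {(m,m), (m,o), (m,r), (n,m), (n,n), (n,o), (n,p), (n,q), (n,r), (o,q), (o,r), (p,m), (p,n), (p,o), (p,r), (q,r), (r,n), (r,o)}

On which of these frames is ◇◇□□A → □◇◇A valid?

Frame correspondent (Sahlqvist): ∀x ∀y ∀z ((xR²y ∧ xRz) → ∃w (yR²w ∧ zR²w)) — i.e. a generalized confluence (Geach) condition.
(a): fails — nR²q, nRm but no w with qR²w and mR²w.
(b): fails — vR²v, vRy but no t with vR²t and yR²t.
(c): fails — mR²o, mRn but no w with oR²w and nR²w.
(d): fails — nR²m, nRo but no w with mR²w and oR²w.
(e): holds.

(e)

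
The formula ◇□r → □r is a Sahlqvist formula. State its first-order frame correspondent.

Replacing r by ¬r and contraposing gives the equivalent schema ◇r → □◇r.
Suppose ◇r→□◇r is valid. Take Rxy, Rxz and set V(r)={y}. Then ◇r at x, so □◇r at x, so ◇r at z, so some w with Rzw has r; w=y, i.e. Rzy. By symmetry of the argument, Ryz.

the Euclidean property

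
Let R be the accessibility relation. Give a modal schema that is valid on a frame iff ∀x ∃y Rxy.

A defining formula is □s → ◇s (the D axiom).
Suppose □s→◇s is valid. At any x set V(s)=W. Then □s at x, so ◇s at x, so x has a successor.

□s → ◇s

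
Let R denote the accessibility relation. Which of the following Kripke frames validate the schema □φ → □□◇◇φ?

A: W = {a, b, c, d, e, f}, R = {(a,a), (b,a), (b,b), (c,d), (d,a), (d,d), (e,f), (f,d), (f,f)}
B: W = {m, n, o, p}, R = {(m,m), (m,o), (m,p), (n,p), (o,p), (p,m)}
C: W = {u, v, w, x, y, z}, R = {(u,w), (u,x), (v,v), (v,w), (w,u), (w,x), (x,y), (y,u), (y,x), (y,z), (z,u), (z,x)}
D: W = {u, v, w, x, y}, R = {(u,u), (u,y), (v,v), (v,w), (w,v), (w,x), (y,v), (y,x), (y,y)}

B

The schema corresponds to a generalized confluence (Geach) condition: ∀x ∀z (xR²z → ∃w (xRw ∧ zR²w)).
A: fails — cR²a but no w with cRw and aR²w.
B: satisfies the condition.
C: fails — vR²u but no t with vRt and uR²t.
D: fails — uR²v but no t with uRt and vR²t.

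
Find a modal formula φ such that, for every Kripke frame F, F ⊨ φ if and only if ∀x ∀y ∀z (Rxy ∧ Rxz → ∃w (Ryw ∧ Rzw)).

◇□ψ → □◇ψ

A defining formula is ◇□ψ → □◇ψ (the .2 axiom).
Suppose ◇□ψ→□◇ψ is valid. Take Rxy, Rxz and set V(ψ)={w : Ryw}. Then □ψ at y so ◇□ψ at x, so □◇ψ at x, so ◇ψ at z, giving w with Rzw and Ryw.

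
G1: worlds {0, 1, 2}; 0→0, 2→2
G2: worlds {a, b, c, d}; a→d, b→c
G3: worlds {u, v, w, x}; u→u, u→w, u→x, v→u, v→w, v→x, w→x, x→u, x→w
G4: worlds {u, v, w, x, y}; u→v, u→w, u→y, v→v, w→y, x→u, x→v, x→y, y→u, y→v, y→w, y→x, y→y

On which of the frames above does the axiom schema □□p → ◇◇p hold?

This is the axiom for a generalized confluence (Geach) condition; its first-order frame correspondent is ∀x ∃w (xR²w ∧ xR²w).
G1: fails — at 1 but no w with 1R²w and 1R²w.
G2: fails — at a but no w with aR²w and aR²w.
G3: condition met.
G4: condition met.

G3, G4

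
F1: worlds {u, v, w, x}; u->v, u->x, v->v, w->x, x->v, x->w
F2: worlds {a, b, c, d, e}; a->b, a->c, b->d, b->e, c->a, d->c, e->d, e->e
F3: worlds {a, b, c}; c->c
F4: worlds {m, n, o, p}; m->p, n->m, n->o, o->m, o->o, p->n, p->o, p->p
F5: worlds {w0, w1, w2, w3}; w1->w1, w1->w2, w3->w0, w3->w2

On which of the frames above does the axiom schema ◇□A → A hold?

F3

Frame correspondent (Sahlqvist): ∀x ∀y (Rxy → Ryx) — i.e. symmetry.
F1: fails — Ruv but not Rvu.
F2: fails — Rdc but not Rcd.
F3: holds.
F4: fails — Rom but not Rmo.
F5: fails — Rw1w2 but not Rw2w1.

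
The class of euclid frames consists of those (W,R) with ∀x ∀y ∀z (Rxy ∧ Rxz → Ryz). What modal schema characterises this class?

This is the Euclidean property; the standard corresponding axiom is 5: ◇p → □◇p.
Suppose ◇p→□◇p is valid. Take Rxy, Rxz and set V(p)={y}. Then ◇p at x, so □◇p at x, so ◇p at z, so some w with Rzw has p; w=y, i.e. Rzy. By symmetry of the argument, Ryz.

◇p → □◇p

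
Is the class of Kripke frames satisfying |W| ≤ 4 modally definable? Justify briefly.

No — not modally definable

Any modally definable frame class is closed under disjoint unions.
Any modal formula valid on each of 5 disjoint one-world frames is valid on their disjoint union (validity is preserved under disjoint unions). Each one-world frame has |W|=1≤4, but the union has |W|=5.
So the class is not modally definable.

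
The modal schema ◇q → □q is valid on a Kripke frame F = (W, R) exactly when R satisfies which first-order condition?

Suppose ◇q→□q is valid. Take Rxy, Rxz and set V(q)={y}. Then ◇q at x, so □q at x, so q at z, i.e. z=y.

Partial functionality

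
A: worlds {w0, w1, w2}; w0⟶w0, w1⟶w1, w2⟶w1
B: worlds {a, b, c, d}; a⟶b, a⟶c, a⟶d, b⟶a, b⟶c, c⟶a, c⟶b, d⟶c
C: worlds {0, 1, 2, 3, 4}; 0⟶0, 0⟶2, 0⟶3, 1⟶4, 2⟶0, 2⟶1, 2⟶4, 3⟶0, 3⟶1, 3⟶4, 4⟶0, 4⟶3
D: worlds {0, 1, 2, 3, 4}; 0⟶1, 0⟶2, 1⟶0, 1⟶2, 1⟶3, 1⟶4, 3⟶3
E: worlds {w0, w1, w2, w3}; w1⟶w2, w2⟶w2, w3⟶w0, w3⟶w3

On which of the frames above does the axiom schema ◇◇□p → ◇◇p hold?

The schema corresponds to a generalized confluence (Geach) condition: ∀x ∀y (xR²y → ∃w (yRw ∧ xR²w)).
A: ✓.
B: ✓.
C: ✓.
D: fails — 0R²2 but no w with 2Rw and 0R²w.
E: fails — w3R²w0 but no w with w0Rw and w3R²w.
Valid on: A, B, C.

A, B, C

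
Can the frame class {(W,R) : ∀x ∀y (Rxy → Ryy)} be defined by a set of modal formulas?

Yes — defined by □(□p → p)

The condition is shift-reflexivity. A defining modal formula is □(□p → p).
Suppose □(□p→p) is valid. Take Rxy and set V(p)={w : Ryw}. Then at y, □p holds; since □(□p→p) at x, □p→p at y, so p at y, i.e. Ryy.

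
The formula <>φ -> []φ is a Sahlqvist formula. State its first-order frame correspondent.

Suppose ◇φ→□φ is valid. Take Rxy, Rxz and set V(φ)={y}. Then ◇φ at x, so □φ at x, so φ at z, i.e. z=y.

Partial functionality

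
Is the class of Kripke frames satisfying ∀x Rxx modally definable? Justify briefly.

Yes — defined by □p → p

The condition is reflexivity. A defining modal formula is □p → p.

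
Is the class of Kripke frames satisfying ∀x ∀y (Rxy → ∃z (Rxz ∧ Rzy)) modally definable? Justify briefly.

Yes — defined by □□r → □r

The condition is density. A defining modal formula is □□r → □r.
Suppose □□r→□r is valid. Take Rxy and set V(r)={w : xR²w}. Then □□r at x, so □r at x, so r at y, i.e. ∃z(Rxz∧Rzy).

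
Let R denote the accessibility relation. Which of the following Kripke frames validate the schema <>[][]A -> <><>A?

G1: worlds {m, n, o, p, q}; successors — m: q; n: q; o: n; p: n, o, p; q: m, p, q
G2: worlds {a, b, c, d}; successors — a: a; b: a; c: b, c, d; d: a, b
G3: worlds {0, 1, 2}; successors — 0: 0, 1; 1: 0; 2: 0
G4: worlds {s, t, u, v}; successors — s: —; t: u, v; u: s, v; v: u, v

G1, G2, G3

This is the axiom for a generalized confluence (Geach) condition; its first-order frame correspondent is forall x forall y (xRy -> exists w (y R^2 w & x R^2 w)).
G1: satisfies the condition.
G2: satisfies the condition.
G3: satisfies the condition.
G4: fails — uRs but no w with sR²w and uR²w.
Valid on: G1, G2, G3.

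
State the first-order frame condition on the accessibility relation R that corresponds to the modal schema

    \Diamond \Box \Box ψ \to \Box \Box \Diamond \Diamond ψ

\forall x \forall y \forall z ((xRy \wedge x R^2 z) \to \exists w (y R^2 w \wedge z R^2 w))

This is a Sahlqvist (Geach-type) schema ◇^1□^2ψ → □^2◇^2ψ.
Minimal-valuation argument: fix x; take any y with xR^1y and any z with xR^2z. Set V(ψ) to the set of worlds R-reachable from y in exactly 2 steps. Then □^2ψ holds at y, so the antecedent holds at x; validity forces ◇^2ψ at z, giving a w with zR^2w and yR^2w.
First-order correspondent: \forall x \forall y \forall z ((xRy \wedge x R^2 z) \to \exists w (y R^2 w \wedge z R^2 w)).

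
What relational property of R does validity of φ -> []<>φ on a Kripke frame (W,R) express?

This schema is the B axiom.
It corresponds to symmetry: forall x forall y (Rxy -> Ryx).

symmetry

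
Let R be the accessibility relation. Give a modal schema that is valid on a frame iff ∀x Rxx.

□r → r

A defining formula is □r → r (the T axiom).
Suppose □r→r is valid. At any x set V(r)={w : Rxw}. Then □r holds at x, so r holds at x, i.e. Rxx.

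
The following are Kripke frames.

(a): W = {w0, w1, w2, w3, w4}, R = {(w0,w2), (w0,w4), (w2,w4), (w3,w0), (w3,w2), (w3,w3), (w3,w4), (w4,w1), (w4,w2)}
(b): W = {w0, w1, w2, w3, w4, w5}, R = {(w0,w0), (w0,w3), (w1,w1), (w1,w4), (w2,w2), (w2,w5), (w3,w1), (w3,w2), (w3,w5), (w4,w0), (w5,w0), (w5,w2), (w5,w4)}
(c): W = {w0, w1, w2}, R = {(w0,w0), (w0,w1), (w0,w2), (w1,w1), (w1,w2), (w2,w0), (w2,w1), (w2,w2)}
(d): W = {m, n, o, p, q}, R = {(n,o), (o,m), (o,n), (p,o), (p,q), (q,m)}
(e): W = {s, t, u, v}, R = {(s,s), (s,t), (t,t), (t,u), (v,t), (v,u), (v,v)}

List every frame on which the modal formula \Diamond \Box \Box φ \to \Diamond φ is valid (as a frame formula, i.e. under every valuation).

The schema corresponds to a generalized confluence (Geach) condition: \forall x \forall y (xRy \to \exists w (y R^2 w \wedge xRw)).
(a): fails — w4Rw1 but no w with w1R²w and w4Rw.
(b): fails — w1Rw4 but no w with w4R²w and w1Rw.
(c): holds.
(d): fails — oRm but no w with mR²w and oRw.
(e): fails — tRu but no w with uR²w and tRw.

(c)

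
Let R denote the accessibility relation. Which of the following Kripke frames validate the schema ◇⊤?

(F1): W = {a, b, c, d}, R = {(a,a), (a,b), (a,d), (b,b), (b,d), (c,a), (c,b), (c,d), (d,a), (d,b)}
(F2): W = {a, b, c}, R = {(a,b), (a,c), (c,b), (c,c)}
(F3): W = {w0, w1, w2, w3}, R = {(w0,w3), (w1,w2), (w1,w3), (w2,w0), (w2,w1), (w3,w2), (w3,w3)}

Frame correspondent (Sahlqvist): ∀x ∃y Rxy — i.e. seriality.
(F1): condition met.
(F2): fails — world b has no successor.
(F3): condition met.

(F1), (F3)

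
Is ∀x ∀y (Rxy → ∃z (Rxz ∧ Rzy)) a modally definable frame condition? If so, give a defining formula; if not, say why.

This is a Sahlqvist condition; the C4 axiom □□r → □r defines it.
Suppose □□r→□r is valid. Take Rxy and set V(r)={w : xR²w}. Then □□r at x, so □r at x, so r at y, i.e. ∃z(Rxz∧Rzy).

Definable; □□r → □r defines it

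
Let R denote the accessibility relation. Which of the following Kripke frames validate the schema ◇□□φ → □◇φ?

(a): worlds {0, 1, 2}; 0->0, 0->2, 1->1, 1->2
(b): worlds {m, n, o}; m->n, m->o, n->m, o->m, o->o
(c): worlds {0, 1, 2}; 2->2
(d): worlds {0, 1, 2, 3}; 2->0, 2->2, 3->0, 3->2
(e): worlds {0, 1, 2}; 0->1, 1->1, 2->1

The schema corresponds to a generalized confluence (Geach) condition: ∀x ∀y ∀z ((xRy ∧ xRz) → ∃w (yR²w ∧ zRw)).
(a): fails — 0R0, 0R2 but no w with 0R²w and 2Rw.
(b): fails — mRn, mRn but no w with nR²w and nRw.
(c): satisfies the condition.
(d): fails — 2R0, 2R0 but no w with 0R²w and 0Rw.
(e): satisfies the condition.

(c), (e)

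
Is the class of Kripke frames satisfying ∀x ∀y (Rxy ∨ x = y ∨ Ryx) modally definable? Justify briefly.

Modal frame validity is preserved under disjoint unions.
Take 4 disjoint single-world reflexive frames: each is trivially connected, but their disjoint union has 4 worlds with no edge between distinct components, so it is not connected.
So the class is not modally definable.

No — not modally definable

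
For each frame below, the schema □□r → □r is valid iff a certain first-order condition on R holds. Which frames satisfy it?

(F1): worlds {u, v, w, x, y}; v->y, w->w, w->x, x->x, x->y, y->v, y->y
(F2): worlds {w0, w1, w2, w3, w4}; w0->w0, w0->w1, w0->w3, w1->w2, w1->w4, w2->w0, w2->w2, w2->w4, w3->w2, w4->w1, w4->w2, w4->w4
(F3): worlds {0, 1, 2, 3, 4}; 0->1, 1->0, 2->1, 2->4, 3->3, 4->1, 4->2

(F1), (F2)

This is the axiom for density; its first-order frame correspondent is ∀x ∀y (Rxy → ∃z (Rxz ∧ Rzy)).
(F1): holds.
(F2): holds.
(F3): fails — R10 but no z with R1z and Rz0.
Valid on: (F1), (F2).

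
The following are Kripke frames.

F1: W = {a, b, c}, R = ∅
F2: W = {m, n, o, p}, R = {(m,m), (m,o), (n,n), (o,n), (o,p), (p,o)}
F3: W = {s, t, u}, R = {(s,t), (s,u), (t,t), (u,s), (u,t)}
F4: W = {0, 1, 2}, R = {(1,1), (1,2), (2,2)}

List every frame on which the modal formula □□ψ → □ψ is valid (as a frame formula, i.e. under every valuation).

F1, F4

Frame correspondent (Sahlqvist): ∀x ∀y (Rxy → ∃z (Rxz ∧ Rzy)) — i.e. density.
F1: condition met.
F2: fails — Rop but no z with Roz and Rzp.
F3: fails — Rus but no z with Ruz and Rzs.
F4: condition met.
Valid on: F1, F4.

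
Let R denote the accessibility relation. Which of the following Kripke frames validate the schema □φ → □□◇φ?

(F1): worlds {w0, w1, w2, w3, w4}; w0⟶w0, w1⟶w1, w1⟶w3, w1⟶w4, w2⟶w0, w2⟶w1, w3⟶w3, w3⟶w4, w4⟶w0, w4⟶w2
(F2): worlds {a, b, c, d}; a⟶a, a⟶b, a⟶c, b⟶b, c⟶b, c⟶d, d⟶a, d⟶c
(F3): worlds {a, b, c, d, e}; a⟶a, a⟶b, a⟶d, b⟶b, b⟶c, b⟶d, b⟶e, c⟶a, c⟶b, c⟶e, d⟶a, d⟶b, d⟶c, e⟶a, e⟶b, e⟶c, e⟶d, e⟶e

Frame correspondent (Sahlqvist): ∀x ∀z (xR²z → ∃w (xRw ∧ zRw)) — i.e. a generalized confluence (Geach) condition.
(F1): fails — w1R²w0 but no w with w1Rw and w0Rw.
(F2): fails — dR²b but no w with dRw and bRw.
(F3): ✓.
Valid on: (F3).

(F3)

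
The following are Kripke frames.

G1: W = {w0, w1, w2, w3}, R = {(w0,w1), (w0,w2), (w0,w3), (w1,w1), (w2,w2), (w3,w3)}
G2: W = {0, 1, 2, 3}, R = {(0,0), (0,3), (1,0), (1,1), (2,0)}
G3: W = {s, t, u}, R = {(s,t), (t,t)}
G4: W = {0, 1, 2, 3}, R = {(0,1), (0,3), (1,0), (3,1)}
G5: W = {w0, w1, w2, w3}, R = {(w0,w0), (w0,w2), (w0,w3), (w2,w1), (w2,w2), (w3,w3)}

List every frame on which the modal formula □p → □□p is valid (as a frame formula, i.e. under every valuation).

G1, G3

Frame correspondent (Sahlqvist): ∀x ∀y ∀z (Rxy ∧ Ryz → Rxz) — i.e. transitivity.
G1: satisfies the condition.
G2: fails — R10 and R03 but not R13.
G3: satisfies the condition.
G4: fails — R01 and R10 but not R00.
G5: fails — Rw0w2 and Rw2w1 but not Rw0w1.
Valid on: G1, G3.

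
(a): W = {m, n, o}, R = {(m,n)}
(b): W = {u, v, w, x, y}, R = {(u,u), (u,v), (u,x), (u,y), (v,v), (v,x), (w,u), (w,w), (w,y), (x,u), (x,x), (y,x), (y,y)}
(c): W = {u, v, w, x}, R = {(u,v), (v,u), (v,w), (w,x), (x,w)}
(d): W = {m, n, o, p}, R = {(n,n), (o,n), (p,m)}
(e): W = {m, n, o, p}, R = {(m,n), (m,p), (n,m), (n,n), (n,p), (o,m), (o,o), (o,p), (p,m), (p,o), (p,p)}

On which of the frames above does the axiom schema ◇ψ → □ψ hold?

The schema corresponds to partial functionality: ∀x ∀y ∀z (Rxy ∧ Rxz → y = z).
(a): holds.
(b): fails — u sees both u and v.
(c): fails — v sees both u and w.
(d): holds.
(e): fails — m sees both n and p.
Valid on: (a), (d).

(a), (d)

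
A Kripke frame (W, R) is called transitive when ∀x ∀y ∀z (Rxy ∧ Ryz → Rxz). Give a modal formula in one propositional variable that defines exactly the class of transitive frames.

This is transitivity; the standard corresponding axiom is 4: □q → □□q.
Suppose □q→□□q is valid. Take Rxy, Ryz and set V(q)={w : Rxw}. Then □q at x, so □□q at x, so □q at y, so q at z, i.e. Rxz.

□q → □□q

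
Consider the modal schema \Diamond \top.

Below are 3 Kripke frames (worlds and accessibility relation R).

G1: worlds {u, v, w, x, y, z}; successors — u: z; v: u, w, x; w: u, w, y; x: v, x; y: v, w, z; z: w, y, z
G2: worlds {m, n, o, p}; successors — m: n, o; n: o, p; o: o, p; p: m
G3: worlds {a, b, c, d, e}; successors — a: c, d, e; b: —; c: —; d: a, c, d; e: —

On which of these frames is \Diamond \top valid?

This is the axiom for seriality; its first-order frame correspondent is \forall x \exists y Rxy.
G1: condition met.
G2: condition met.
G3: fails — world b has no successor.

G1, G2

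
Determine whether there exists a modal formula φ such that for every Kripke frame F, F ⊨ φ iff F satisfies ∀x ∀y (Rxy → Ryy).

Yes — defined by □(□r → r)

This is a Sahlqvist condition; the T□ axiom □(□r → r) defines it.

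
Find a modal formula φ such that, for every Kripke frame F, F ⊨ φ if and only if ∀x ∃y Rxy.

The condition is seriality. The D schema □q → ◇q defines it.

□q → ◇q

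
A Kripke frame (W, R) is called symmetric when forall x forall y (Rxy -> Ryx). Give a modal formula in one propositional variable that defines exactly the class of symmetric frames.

ψ → □◇ψ

This is symmetry; the standard corresponding axiom is B: ψ → □◇ψ.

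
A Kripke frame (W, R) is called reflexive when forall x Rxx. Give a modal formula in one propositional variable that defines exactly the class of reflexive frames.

□ψ → ψ

The condition is reflexivity. The T schema □ψ → ψ defines it.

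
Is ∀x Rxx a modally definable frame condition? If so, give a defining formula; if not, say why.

Definable; □p → p defines it

This is a Sahlqvist condition; the T axiom □p → p defines it.
Suppose □p→p is valid. At any x set V(p)={w : Rxw}. Then □p holds at x, so p holds at x, i.e. Rxx.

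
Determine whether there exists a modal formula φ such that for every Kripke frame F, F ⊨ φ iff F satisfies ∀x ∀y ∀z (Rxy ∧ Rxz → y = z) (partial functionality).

The condition is partial functionality. A defining modal formula is ◇p → □p.
Suppose ◇p→□p is valid. Take Rxy, Rxz and set V(p)={y}. Then ◇p at x, so □p at x, so p at z, i.e. z=y.

Yes, by ◇p → □p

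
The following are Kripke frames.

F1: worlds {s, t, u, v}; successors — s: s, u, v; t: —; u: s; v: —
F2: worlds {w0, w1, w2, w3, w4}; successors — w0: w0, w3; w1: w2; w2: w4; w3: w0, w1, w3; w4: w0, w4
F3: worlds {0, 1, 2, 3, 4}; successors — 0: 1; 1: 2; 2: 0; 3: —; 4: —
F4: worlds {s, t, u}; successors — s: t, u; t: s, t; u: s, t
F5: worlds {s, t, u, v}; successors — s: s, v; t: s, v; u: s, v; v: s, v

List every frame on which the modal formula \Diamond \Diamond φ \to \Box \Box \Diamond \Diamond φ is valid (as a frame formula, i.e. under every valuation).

F5

The schema corresponds to a generalized confluence (Geach) condition: \forall x \forall y \forall z ((x R^2 y \wedge x R^2 z) \to \exists w (y = w \wedge z R^2 w)).
F1: fails — sR²s, sR²v but no w with s=w and vR²w.
F2: fails — w0R²w0, w0R²w1 but no w with w0=w and w1R²w.
F3: fails — 0R²2, 0R²2 but no w with 2=w and 2R²w.
F4: fails — tR²u, tR²s but no w with u=w and sR²w.
F5: ✓.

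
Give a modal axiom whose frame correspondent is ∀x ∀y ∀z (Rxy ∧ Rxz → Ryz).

◇r → □◇r

This is the Euclidean property; the standard corresponding axiom is 5: ◇r → □◇r.
Suppose ◇r→□◇r is valid. Take Rxy, Rxz and set V(r)={y}. Then ◇r at x, so □◇r at x, so ◇r at z, so some w with Rzw has r; w=y, i.e. Rzy. By symmetry of the argument, Ryz.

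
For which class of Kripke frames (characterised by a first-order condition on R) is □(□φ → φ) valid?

Suppose □(□φ→φ) is valid. Take Rxy and set V(φ)={w : Ryw}. Then at y, □φ holds; since □(□φ→φ) at x, □φ→φ at y, so φ at y, i.e. Ryy.
Conversely, any frame satisfying ∀x ∀y (Rxy → Ryy) validates the schema.
Frame condition: ∀x ∀y (Rxy → Ryy).

shift-reflexivity: ∀x ∀y (Rxy → Ryy)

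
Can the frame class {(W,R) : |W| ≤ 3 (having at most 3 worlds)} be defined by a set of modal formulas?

No

Any modally definable frame class is closed under disjoint unions.
Any modal formula valid on each of 4 disjoint one-world frames is valid on their disjoint union (validity is preserved under disjoint unions). Each one-world frame has |W|=1≤3, but the union has |W|=4.
So no modal formula (or set of formulas) defines exactly the |W|≤3 frames.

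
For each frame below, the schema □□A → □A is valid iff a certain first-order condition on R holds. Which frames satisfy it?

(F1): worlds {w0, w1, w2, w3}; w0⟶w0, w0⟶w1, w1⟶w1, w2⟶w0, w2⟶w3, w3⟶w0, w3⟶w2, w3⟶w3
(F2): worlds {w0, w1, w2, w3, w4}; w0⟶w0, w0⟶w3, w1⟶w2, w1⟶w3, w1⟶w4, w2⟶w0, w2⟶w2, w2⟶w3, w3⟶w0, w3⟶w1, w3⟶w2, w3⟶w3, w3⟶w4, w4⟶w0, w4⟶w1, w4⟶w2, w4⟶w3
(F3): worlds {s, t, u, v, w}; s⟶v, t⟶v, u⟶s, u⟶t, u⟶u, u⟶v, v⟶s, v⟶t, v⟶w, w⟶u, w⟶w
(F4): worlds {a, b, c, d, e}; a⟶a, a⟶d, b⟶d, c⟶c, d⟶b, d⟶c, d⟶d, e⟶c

(F1), (F2), (F4)

This is the axiom for density; its first-order frame correspondent is ∀x ∀y (Rxy → ∃z (Rxz ∧ Rzy)).
(F1): condition met.
(F2): condition met.
(F3): fails — Rtv but no z with Rtz and Rzv.
(F4): condition met.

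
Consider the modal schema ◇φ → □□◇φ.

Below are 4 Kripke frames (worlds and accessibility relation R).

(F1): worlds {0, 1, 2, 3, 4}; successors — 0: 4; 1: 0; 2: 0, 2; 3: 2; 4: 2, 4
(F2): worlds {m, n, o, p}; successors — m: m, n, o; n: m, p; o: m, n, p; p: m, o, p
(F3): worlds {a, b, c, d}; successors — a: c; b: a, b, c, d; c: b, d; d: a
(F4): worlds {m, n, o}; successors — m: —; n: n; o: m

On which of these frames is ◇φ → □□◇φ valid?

Frame correspondent (Sahlqvist): ∀x ∀y ∀z ((xRy ∧ xR²z) → ∃w (y = w ∧ zRw)) — i.e. a generalized confluence (Geach) condition.
(F1): fails — 0R4, 0R²2 but no w with 4=w and 2Rw.
(F2): fails — mRn, mR²n but no w with n=w and nRw.
(F3): fails — aRc, aR²d but no w with c=w and dRw.
(F4): ✓.

(F4)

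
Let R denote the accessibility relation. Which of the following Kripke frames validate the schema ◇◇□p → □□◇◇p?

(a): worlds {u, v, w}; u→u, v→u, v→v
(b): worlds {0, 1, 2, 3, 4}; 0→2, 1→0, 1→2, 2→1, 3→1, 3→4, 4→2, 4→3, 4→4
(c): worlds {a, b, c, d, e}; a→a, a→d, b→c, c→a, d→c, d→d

This is the axiom for a generalized confluence (Geach) condition; its first-order frame correspondent is ∀x ∀y ∀z ((xR²y ∧ xR²z) → ∃w (yRw ∧ zR²w)).
(a): condition met.
(b): fails — 1R²2, 1R²2 but no w with 2Rw and 2R²w.
(c): condition met.
Valid on: (a), (c).

(a), (c)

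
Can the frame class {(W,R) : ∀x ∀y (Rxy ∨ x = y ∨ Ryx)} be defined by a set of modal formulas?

Not definable by any modal formula

Any modally definable frame class is closed under disjoint unions.
Take 2 disjoint single-world reflexive frames: each is trivially connected, but their disjoint union has 2 worlds with no edge between distinct components, so it is not connected.
So the class is not modally definable.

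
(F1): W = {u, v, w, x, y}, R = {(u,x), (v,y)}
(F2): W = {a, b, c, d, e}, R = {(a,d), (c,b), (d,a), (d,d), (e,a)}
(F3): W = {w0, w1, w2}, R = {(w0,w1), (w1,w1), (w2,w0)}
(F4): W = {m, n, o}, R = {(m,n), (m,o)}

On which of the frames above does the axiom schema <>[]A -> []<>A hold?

(F3)

This is the axiom for convergence; its first-order frame correspondent is forall x forall y forall z (Rxy & Rxz -> exists w (Ryw & Rzw)).
(F1): fails — Rux and Rux but x and x have no common successor.
(F2): fails — Rcb and Rcb but b and b have no common successor.
(F3): satisfies the condition.
(F4): fails — Rmo and Rmo but o and o have no common successor.
Valid on: (F3).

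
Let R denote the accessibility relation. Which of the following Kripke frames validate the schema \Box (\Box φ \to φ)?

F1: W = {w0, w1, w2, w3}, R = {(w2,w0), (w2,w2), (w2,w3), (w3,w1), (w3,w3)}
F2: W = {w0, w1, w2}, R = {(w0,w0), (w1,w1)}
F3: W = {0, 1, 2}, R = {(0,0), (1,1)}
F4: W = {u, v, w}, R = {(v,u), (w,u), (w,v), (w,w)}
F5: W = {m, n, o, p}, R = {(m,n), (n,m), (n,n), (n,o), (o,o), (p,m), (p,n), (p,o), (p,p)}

F2, F3

The schema corresponds to shift-reflexivity: \forall x \forall y (Rxy \to Ryy).
F1: fails — Rw3w1 but not Rw1w1.
F2: satisfies the condition.
F3: satisfies the condition.
F4: fails — Rvu but not Ruu.
F5: fails — Rpm but not Rmm.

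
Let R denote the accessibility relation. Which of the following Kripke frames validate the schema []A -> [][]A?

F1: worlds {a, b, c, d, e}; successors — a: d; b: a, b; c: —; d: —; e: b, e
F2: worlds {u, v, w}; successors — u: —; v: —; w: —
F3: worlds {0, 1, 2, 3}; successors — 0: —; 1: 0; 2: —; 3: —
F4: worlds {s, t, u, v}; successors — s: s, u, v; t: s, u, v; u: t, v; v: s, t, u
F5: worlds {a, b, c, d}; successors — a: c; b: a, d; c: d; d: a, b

The schema corresponds to transitivity: forall x forall y forall z (Rxy & Ryz -> Rxz).
F1: fails — Reb and Rba but not Rea.
F2: condition met.
F3: condition met.
F4: fails — Ruv and Rvu but not Ruu.
F5: fails — Rcd and Rdb but not Rcb.

F2, F3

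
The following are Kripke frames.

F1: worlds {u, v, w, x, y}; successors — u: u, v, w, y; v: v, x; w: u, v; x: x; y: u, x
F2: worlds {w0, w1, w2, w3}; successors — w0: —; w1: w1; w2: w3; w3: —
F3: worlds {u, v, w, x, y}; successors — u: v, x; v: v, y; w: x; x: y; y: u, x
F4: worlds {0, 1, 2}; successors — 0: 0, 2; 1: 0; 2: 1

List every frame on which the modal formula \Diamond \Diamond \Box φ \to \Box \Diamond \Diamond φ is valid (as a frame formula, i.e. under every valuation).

Frame correspondent (Sahlqvist): \forall x \forall y \forall z ((x R^2 y \wedge xRz) \to \exists w (yRw \wedge z R^2 w)) — i.e. a generalized confluence (Geach) condition.
F1: fails — yR²u, yRx but no t with uRt and xR²t.
F2: satisfies the condition.
F3: fails — uR²v, uRx but no t with vRt and xR²t.
F4: fails — 0R²2, 0R2 but no w with 2Rw and 2R²w.

F2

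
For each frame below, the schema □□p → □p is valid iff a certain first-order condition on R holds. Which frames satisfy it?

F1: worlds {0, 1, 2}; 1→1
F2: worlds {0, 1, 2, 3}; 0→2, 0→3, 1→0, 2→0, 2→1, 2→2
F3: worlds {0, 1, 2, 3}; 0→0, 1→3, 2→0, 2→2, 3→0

This is the axiom for density; its first-order frame correspondent is ∀x ∀y (Rxy → ∃z (Rxz ∧ Rzy)).
F1: ✓.
F2: fails — R10 but no z with R1z and Rz0.
F3: fails — R13 but no z with R1z and Rz3.

F1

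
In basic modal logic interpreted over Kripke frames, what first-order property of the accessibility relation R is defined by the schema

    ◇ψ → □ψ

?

Suppose ◇ψ→□ψ is valid. Take Rxy, Rxz and set V(ψ)={y}. Then ◇ψ at x, so □ψ at x, so ψ at z, i.e. z=y.

Partial functionality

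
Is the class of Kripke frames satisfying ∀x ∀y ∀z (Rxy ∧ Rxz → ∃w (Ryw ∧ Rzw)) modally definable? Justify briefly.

Yes, by ◇□q → □◇q

This is a Sahlqvist condition; the .2 axiom ◇□q → □◇q defines it.
Suppose ◇□q→□◇q is valid. Take Rxy, Rxz and set V(q)={w : Ryw}. Then □q at y so ◇□q at x, so □◇q at x, so ◇q at z, giving w with Rzw and Ryw.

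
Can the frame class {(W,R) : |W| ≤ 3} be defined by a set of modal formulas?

If a class were modally definable it would be closed under disjoint unions (Goldblatt–Thomason).
Any modal formula valid on each of 4 disjoint one-world frames is valid on their disjoint union (validity is preserved under disjoint unions). Each one-world frame has |W|=1≤3, but the union has |W|=4.
So the class is not modally definable.

No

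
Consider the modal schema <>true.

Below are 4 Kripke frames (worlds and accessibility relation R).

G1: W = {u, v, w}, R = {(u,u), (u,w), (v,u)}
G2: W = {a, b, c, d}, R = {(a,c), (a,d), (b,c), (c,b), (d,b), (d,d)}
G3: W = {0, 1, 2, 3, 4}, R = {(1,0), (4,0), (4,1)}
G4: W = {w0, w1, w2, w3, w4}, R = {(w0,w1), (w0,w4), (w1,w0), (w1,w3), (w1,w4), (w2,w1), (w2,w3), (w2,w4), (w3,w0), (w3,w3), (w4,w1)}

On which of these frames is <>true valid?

This is the axiom for seriality; its first-order frame correspondent is forall x exists y Rxy.
G1: fails — world w has no successor.
G2: holds.
G3: fails — world 0 has no successor.
G4: holds.
Valid on: G2, G4.

G2, G4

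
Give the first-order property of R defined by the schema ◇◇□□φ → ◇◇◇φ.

∀x ∀y (xR²y → ∃w (yR²w ∧ xR³w))

This is a Sahlqvist (Geach-type) schema ◇^2□^2φ → □^0◇^3φ.
Minimal-valuation argument: fix x; take any y with xR^2y and any z with xR^0z. Set V(φ) to the set of worlds R-reachable from y in exactly 2 steps. Then □^2φ holds at y, so the antecedent holds at x; validity forces ◇^3φ at z, giving a w with zR^3w and yR^2w.
First-order correspondent: ∀x ∀y (xR²y → ∃w (yR²w ∧ xR³w)).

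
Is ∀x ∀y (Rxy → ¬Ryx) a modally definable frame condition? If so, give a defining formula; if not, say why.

Not definable by any modal formula

If a class were modally definable it would be closed under surjective bounded morphisms (Goldblatt–Thomason).
The 5-cycle (worlds a,b,c,d,e with a→b→c→d→e→a) is asymmetric. Mapping every world to a single reflexive point • is a surjective bounded morphism, and the reflexive point is not asymmetric (R•• but asymmetry requires ¬R••).
So the class is not modally definable.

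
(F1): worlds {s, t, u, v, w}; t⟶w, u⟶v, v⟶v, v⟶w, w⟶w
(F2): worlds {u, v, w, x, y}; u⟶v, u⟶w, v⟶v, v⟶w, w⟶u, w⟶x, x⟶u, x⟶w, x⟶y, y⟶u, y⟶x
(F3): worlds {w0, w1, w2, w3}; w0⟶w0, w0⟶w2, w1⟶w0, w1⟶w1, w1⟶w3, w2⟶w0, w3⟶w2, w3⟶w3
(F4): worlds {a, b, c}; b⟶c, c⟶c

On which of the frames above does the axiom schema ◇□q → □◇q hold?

The schema corresponds to convergence: ∀x ∀y ∀z (Rxy ∧ Rxz → ∃w (Ryw ∧ Rzw)).
(F1): ✓.
(F2): fails — Ruv and Ruw but v and w have no common successor.
(F3): fails — Rw3w2 and Rw3w3 but w2 and w3 have no common successor.
(F4): ✓.

(F1), (F4)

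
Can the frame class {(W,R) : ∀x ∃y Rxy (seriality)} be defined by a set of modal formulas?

Yes, by □p → ◇p

Yes: it is seriality, defined by the D schema □p → ◇p.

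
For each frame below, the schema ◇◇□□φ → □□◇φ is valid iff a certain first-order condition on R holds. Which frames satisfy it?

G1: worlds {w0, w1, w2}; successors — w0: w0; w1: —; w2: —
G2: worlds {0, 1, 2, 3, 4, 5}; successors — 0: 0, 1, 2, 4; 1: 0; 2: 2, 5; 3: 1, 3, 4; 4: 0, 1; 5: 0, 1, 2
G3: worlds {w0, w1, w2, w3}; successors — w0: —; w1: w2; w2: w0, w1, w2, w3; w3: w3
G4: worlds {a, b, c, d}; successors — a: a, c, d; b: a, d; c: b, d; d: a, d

This is the axiom for a generalized confluence (Geach) condition; its first-order frame correspondent is ∀x ∀y ∀z ((xR²y ∧ xR²z) → ∃w (yR²w ∧ zRw)).
G1: holds.
G2: holds.
G3: fails — w1R²w0, w1R²w0 but no w with w0R²w and w0Rw.
G4: holds.
Valid on: G1, G2, G4.

G1, G2, G4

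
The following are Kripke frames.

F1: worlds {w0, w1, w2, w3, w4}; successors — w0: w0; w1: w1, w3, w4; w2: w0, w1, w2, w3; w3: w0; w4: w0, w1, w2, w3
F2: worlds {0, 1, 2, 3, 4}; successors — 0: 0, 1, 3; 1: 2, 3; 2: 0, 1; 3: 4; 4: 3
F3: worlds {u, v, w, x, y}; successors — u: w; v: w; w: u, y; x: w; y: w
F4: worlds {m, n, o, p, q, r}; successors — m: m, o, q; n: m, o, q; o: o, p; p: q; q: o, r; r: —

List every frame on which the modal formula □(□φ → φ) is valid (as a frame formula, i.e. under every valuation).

none

This is the axiom for shift-reflexivity; its first-order frame correspondent is ∀x ∀y (Rxy → Ryy).
F1: fails — Rw1w3 but not Rw3w3.
F2: fails — R34 but not R44.
F3: fails — Rxw but not Rww.
F4: fails — Rop but not Rpp.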